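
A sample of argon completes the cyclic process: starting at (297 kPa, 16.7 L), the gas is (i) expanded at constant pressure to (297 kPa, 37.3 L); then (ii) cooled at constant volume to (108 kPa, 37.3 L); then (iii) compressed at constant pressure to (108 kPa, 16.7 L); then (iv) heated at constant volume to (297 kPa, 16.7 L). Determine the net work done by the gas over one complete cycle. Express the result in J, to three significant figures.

W_net ≈ 3890 J

Constant-volume legs do no work.
W(i) = (297)(37.3 − 16.7) = 6118 J; W(iii) = (108)(16.7 − 37.3) = -2225 J.
W_net = 6118 − 2225 = 3893 J (the clockwise enclosed area).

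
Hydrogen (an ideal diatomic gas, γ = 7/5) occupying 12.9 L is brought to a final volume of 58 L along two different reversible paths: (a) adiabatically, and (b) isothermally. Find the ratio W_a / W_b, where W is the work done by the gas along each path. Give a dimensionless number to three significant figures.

Path (a) adiabatic: W = P₁V₁(1 − (V₁/V₂)^(γ−1))/(γ−1) → W_a/(P₁V₁) = 1.13.
Path (b) isothermal: W = P₁V₁ ln(V₂/V₁) → W_b/(P₁V₁) = 1.503.
W_a / W_b = 1.13 / 1.503 = 0.7515.

W_a / W_b ≈ 0.752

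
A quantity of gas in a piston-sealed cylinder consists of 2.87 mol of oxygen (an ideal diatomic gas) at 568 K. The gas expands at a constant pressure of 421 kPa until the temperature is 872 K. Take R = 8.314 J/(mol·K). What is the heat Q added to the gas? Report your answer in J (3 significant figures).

Q ≈ 25400 J

Isobaric: W = nRΔT = (2.87)(8.314)(304) = 7254 J.
ΔU = nCᵥΔT with Cᵥ = 5R/2: ΔU = (2.87)(20.79)(304) = 18134 J.
Q = ΔU + W = 18134 + 7254 = 25388 J.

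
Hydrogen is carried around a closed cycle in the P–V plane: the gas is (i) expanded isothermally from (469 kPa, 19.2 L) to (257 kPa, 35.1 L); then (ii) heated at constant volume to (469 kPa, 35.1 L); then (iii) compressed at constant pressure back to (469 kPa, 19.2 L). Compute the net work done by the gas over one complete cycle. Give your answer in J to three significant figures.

Leg (i): W = PᵢVᵢ ln(V_f/Vᵢ) = (9005) ln(35.1/19.2) = 5433 J.
Leg (ii): W = 0.
Leg (iii): W = PΔV = (469)(19.2 − 35.1) = -7457 J.
W_net = 5433 − 7457 = -2025 J.

W_net ≈ -2020 J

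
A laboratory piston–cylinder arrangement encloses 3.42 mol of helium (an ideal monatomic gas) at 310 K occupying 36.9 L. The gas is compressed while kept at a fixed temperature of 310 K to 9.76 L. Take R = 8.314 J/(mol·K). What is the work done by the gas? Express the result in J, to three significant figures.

Isothermal: W = nRT ln(V₂/V₁).
W = (3.42)(8.314)(310) × ln(9.76/36.9)
  = 8815 × -1.33
W_by_gas = -11723 J.

W ≈ -11700 J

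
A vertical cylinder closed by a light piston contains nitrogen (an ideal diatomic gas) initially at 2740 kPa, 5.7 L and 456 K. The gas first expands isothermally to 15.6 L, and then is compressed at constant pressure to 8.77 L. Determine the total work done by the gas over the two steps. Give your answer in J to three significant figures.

Step 1 (isothermal): W = P₁V₁ ln(V₂/V₁) = (15618) ln(15.6/5.7) = 15724 J.
After step 1: P = 1001 kPa, V = 15.6 L, T = 456 K.
Step 2 (isobaric): W = PΔV = (1001 kPa)(8.77 − 15.6 L) = -6838 J.
W_total = 15724 − 6838 = 8886 J.

W_total ≈ 8890 J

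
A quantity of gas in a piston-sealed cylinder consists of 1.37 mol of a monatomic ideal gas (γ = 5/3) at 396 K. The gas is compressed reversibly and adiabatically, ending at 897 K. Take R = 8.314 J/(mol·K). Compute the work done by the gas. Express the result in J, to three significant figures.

W ≈ -8560 J

Adiabatic ⇒ Q = 0, so W_by = −ΔU = nCᵥ(T₁ − T₂).
Cᵥ = 3R/2 = 12.47 J/(mol·K).
W = (1.37)(12.47)(396 − 897) = -8560 J.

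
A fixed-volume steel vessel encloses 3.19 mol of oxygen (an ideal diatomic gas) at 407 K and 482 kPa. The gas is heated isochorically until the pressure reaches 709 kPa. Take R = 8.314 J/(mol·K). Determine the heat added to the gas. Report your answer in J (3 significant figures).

Q ≈ 12700 J

Constant volume ⇒ W = 0, so Q = ΔU = nCᵥΔT with Cᵥ = 5R/2 = 20.79 J/(mol·K).
At constant V, T₂/T₁ = P₂/P₁ ⇒ ΔT = T₁(P₂/P₁ − 1) = 407·(709/482 − 1) = 191.7 K.
ΔU = (3.19)(20.79)(191.7) = 12709 J.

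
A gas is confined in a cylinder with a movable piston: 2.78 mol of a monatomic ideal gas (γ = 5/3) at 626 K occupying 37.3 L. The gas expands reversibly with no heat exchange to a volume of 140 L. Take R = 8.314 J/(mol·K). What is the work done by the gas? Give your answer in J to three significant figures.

W ≈ 12700 J

Adiabatic: TV^(γ−1) = const with γ = 5/3.
T₂ = T₁ (V₁/V₂)^(γ−1) = 626 × (37.3/140)^0.667 = 626 × 0.4141 = 259.2 K.
W_by = nCᵥ(T₁ − T₂) = (2.78)(12.47)(626 − 259.2) = 12717 J.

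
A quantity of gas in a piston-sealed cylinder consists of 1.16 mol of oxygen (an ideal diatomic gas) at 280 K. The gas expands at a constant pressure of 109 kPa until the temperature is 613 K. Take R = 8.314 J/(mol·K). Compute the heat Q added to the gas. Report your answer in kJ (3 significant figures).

Q ≈ 11.2 kJ

Isobaric: W = nRΔT = (1.16)(8.314)(333) = 3212 J.
ΔU = nCᵥΔT with Cᵥ = 5R/2: ΔU = (1.16)(20.79)(333) = 8029 J.
Q = ΔU + W = 8029 + 3212 = 11240 J.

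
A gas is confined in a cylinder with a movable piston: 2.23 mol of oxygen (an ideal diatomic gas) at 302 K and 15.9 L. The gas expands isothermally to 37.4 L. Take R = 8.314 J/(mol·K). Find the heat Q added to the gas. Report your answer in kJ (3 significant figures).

Q ≈ 4.79 kJ

Isothermal ⇒ ΔU = 0, so Q = W = nRT ln(V₂/V₁).
Q = (2.23)(8.314)(302) ln(37.4/15.9) = 5599 × 0.8554 = 4789 J.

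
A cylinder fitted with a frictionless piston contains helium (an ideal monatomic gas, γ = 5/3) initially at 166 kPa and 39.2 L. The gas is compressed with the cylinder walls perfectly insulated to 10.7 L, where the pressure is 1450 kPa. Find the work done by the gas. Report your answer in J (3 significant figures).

W ≈ -13500 J

Adiabatic: W = (P₁V₁ − P₂V₂)/(γ − 1) with γ = 5/3.
P₁V₁ = 6507 J, P₂V₂ = 15515 J.
W = (6507 − 15515) / 0.6667 = -13512 J.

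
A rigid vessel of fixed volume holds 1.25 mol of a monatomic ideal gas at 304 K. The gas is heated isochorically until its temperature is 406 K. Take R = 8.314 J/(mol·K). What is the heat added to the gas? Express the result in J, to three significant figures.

Q ≈ 1590 J

Constant volume ⇒ W = 0, so Q = ΔU = nCᵥΔT with Cᵥ = 3R/2 = 12.47 J/(mol·K).
ΔU = (1.25)(12.47)(406 − 304) = 1590 J.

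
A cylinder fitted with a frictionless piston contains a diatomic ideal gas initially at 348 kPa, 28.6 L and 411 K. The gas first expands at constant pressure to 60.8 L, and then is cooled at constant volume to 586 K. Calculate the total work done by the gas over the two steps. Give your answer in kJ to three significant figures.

W_total ≈ 11.2 kJ

Step 1 (isobaric): W = PΔV = (348 kPa)(60.8 − 28.6 L) = 11206 J.
Step 2 (isochoric): W = 0 (constant volume).
W_total = 11206 + 0 = 11206 J.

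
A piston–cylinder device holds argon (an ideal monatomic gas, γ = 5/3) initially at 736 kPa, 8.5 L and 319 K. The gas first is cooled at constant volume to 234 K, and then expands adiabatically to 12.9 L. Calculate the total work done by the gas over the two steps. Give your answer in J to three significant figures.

Step 1 (isochoric): W = 0 (constant volume).
After step 1: P = 539.9 kPa (V unchanged).
Step 2 (adiabatic): W = (P₁V₁ − P₂V₂)/(γ−1) = (4589 − 3475)/0.667 = 1671 J.
W_total = 0 + 1671 = 1671 J.

W_total ≈ 1670 J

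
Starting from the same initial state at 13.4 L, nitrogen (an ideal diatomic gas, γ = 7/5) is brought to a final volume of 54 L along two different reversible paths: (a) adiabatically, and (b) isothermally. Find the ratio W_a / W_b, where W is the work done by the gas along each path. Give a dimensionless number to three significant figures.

Path (a) adiabatic: W = P₁V₁(1 − (V₁/V₂)^(γ−1))/(γ−1) → W_a/(P₁V₁) = 1.068.
Path (b) isothermal: W = P₁V₁ ln(V₂/V₁) → W_b/(P₁V₁) = 1.394.
W_a / W_b = 1.068 / 1.394 = 0.7666.

W_a / W_b ≈ 0.767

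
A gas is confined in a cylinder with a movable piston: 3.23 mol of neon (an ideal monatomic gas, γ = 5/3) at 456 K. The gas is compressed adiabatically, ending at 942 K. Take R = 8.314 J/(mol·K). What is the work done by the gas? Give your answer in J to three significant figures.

Adiabatic ⇒ Q = 0, so W_by = −ΔU = nCᵥ(T₁ − T₂).
Cᵥ = 3R/2 = 12.47 J/(mol·K).
W = (3.23)(12.47)(456 − 942) = -19577 J.

W ≈ -19600 J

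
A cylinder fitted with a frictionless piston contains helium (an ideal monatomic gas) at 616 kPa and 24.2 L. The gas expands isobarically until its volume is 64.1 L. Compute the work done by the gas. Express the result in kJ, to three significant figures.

W ≈ 24.6 kJ

Isobaric: W = P ΔV.
W = (616 kPa)(64.1 − 24.2 L) = (616)(39.9) = 24578 J.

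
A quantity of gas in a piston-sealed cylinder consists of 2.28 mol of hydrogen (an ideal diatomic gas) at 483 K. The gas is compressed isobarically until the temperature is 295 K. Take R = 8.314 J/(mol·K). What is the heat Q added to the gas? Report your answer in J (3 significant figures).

Isobaric: W = nRΔT = (2.28)(8.314)(-188) = -3564 J.
ΔU = nCᵥΔT with Cᵥ = 5R/2: ΔU = (2.28)(20.79)(-188) = -8909 J.
Q = ΔU + W = -8909 − 3564 = -12473 J.

Q ≈ -12500 J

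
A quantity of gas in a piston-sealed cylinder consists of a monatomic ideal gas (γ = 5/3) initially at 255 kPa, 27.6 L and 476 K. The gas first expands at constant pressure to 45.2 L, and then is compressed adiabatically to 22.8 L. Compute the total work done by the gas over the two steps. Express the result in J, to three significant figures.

Step 1 (isobaric): W = PΔV = (255 kPa)(45.2 − 27.6 L) = 4488 J.
After step 1: P = 255 kPa, V = 45.2 L, T = 779.5 K.
Step 2 (adiabatic): W = (P₁V₁ − P₂V₂)/(γ−1) = (11526 − 18189)/0.667 = -9995 J.
W_total = 4488 − 9995 = -5507 J.

W_total ≈ -5510 J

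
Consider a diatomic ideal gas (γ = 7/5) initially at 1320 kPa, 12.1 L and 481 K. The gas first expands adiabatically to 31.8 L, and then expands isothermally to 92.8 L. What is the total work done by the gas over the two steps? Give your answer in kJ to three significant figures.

Step 1 (adiabatic): W = (P₁V₁ − P₂V₂)/(γ−1) = (15972 − 10852)/0.4 = 12800 J.
After step 1: P = 341.3 kPa, V = 31.8 L, T = 326.8 K.
Step 2 (isothermal): W = P₁V₁ ln(V₂/V₁) = (10852) ln(92.8/31.8) = 11622 J.
W_total = 12800 + 11622 = 24423 J.

W_total ≈ 24.4 kJ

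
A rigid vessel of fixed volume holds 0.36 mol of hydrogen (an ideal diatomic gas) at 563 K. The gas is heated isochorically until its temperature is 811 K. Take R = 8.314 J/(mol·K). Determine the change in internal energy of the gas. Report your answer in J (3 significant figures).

Constant volume ⇒ W = 0, so Q = ΔU = nCᵥΔT with Cᵥ = 5R/2 = 20.79 J/(mol·K).
ΔU = (0.36)(20.79)(811 − 563) = 1856 J.

ΔU ≈ 1860 J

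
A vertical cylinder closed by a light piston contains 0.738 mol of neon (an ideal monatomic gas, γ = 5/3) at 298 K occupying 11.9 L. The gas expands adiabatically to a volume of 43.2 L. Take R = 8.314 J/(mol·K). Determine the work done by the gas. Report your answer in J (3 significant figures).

W ≈ 1580 J

Adiabatic: TV^(γ−1) = const with γ = 5/3.
T₂ = T₁ (V₁/V₂)^(γ−1) = 298 × (11.9/43.2)^0.667 = 298 × 0.4234 = 126.2 K.
W_by = nCᵥ(T₁ − T₂) = (0.738)(12.47)(298 − 126.2) = 1582 J.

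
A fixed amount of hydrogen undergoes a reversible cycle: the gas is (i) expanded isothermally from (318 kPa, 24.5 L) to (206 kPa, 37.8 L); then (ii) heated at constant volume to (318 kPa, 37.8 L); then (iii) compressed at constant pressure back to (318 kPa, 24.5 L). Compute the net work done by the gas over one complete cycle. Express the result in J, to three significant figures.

Leg (i): W = PᵢVᵢ ln(V_f/Vᵢ) = (7791) ln(37.8/24.5) = 3378 J.
Leg (ii): W = 0.
Leg (iii): W = PΔV = (318)(24.5 − 37.8) = -4229 J.
W_net = 3378 − 4229 = -850.9 J.

W_net ≈ -851 J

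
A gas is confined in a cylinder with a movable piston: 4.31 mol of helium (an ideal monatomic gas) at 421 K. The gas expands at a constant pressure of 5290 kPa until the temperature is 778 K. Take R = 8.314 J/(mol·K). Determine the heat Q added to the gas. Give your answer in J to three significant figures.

Q ≈ 32000 J

Isobaric: W = nRΔT = (4.31)(8.314)(357) = 12793 J.
ΔU = nCᵥΔT with Cᵥ = 3R/2: ΔU = (4.31)(12.47)(357) = 19189 J.
Q = ΔU + W = 19189 + 12793 = 31981 J.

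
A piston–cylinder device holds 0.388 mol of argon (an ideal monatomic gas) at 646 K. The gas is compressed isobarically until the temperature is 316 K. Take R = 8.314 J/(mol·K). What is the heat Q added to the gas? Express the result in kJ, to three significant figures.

Isobaric: W = nRΔT = (0.388)(8.314)(-330) = -1065 J.
ΔU = nCᵥΔT with Cᵥ = 3R/2: ΔU = (0.388)(12.47)(-330) = -1597 J.
Q = ΔU + W = -1597 − 1065 = -2661 J.

Q ≈ -2.66 kJ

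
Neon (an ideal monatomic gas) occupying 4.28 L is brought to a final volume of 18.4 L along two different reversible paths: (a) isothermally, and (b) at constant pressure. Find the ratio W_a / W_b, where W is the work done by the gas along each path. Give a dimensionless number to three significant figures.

Path (a) isothermal: W = P₁V₁ ln(V₂/V₁) → W_a/(P₁V₁) = 1.458.
Path (b) isobaric: W = P₁(V₂ − V₁) → W_b/(P₁V₁) = 3.299.
W_a / W_b = 1.458 / 3.299 = 0.4421.

W_a / W_b ≈ 0.442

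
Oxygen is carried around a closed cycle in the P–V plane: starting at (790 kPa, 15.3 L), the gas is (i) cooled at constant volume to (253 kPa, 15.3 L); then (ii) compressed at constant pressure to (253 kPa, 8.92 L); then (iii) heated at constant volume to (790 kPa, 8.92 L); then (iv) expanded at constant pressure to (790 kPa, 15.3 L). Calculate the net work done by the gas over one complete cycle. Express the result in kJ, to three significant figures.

W_net ≈ 3.43 kJ

Constant-volume legs do no work.
W(ii) = (253)(8.92 − 15.3) = -1614 J; W(iv) = (790)(15.3 − 8.92) = 5040 J.
W_net = -1614 + 5040 = 3426 J (the clockwise enclosed area).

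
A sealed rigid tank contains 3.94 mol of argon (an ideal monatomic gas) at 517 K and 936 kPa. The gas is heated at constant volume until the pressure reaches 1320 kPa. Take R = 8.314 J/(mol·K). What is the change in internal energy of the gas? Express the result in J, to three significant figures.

ΔU ≈ 10400 J

Constant volume ⇒ W = 0, so Q = ΔU = nCᵥΔT with Cᵥ = 3R/2 = 12.47 J/(mol·K).
At constant V, T₂/T₁ = P₂/P₁ ⇒ ΔT = T₁(P₂/P₁ − 1) = 517·(1320/936 − 1) = 212.1 K.
ΔU = (3.94)(12.47)(212.1) = 10422 J.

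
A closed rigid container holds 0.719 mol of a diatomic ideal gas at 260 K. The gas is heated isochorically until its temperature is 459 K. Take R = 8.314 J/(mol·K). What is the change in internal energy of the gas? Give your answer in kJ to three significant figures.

Constant volume ⇒ W = 0, so Q = ΔU = nCᵥΔT with Cᵥ = 5R/2 = 20.79 J/(mol·K).
ΔU = (0.719)(20.79)(459 − 260) = 2974 J.

ΔU ≈ 2.97 kJ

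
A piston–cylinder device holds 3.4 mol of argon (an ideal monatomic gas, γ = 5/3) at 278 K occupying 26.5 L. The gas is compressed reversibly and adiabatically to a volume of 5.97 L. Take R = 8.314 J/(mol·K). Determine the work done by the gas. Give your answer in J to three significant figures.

W ≈ -20000 J

Adiabatic: TV^(γ−1) = const with γ = 5/3.
T₂ = T₁ (V₁/V₂)^(γ−1) = 278 × (26.5/5.97)^0.667 = 278 × 2.701 = 750.9 K.
W_by = nCᵥ(T₁ − T₂) = (3.4)(12.47)(278 − 750.9) = -20050 J.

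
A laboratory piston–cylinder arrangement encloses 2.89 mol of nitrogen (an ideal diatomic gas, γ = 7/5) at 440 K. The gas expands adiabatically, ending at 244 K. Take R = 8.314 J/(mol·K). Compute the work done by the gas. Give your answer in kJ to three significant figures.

Adiabatic ⇒ Q = 0, so W_by = −ΔU = nCᵥ(T₁ − T₂).
Cᵥ = 5R/2 = 20.79 J/(mol·K).
W = (2.89)(20.79)(440 − 244) = 11773 J.

W ≈ 11.8 kJ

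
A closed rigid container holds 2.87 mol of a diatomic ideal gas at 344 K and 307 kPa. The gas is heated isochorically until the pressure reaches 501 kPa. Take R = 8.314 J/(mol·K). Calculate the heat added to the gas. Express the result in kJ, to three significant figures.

Q ≈ 13.0 kJ

Constant volume ⇒ W = 0, so Q = ΔU = nCᵥΔT with Cᵥ = 5R/2 = 20.79 J/(mol·K).
At constant V, T₂/T₁ = P₂/P₁ ⇒ ΔT = T₁(P₂/P₁ − 1) = 344·(501/307 − 1) = 217.4 K.
ΔU = (2.87)(20.79)(217.4) = 12967 J.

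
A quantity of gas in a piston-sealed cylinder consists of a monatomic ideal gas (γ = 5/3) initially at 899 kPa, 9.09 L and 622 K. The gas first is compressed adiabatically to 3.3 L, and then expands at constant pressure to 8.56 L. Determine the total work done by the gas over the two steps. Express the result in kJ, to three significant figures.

Step 1 (adiabatic): W = (P₁V₁ − P₂V₂)/(γ−1) = (8172 − 16058)/0.667 = -11829 J.
After step 1: P = 4866 kPa, V = 3.3 L, T = 1222 K.
Step 2 (isobaric): W = PΔV = (4866 kPa)(8.56 − 3.3 L) = 25595 J.
W_total = -11829 + 25595 = 13766 J.

W_total ≈ 13.8 kJ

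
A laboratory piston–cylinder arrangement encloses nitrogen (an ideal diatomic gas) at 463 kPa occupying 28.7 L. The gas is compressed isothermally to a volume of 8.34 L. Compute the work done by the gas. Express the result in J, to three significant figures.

Isothermal: W = nRT ln(V₂/V₁) = P₁V₁ ln(V₂/V₁).
P₁V₁ = (463 kPa)(28.7 L) = 13288 J.
W = 13288 × ln(8.34/28.7) = 13288 × -1.236
W_by_gas = -16422 J.

W ≈ -16400 J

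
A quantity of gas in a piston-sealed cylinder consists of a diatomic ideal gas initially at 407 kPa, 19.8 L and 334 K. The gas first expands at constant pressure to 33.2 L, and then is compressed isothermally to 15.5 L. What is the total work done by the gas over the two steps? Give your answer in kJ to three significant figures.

W_total ≈ -4.84 kJ

Step 1 (isobaric): W = PΔV = (407 kPa)(33.2 − 19.8 L) = 5454 J.
After step 1: P = 407 kPa, V = 33.2 L, T = 560 K.
Step 2 (isothermal): W = P₁V₁ ln(V₂/V₁) = (13512) ln(15.5/33.2) = -10293 J.
W_total = 5454 − 10293 = -4839 J.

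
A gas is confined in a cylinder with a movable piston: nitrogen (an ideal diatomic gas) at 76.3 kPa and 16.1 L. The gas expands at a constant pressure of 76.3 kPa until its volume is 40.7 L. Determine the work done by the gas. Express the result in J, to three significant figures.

W ≈ 1880 J

Isobaric: W = P ΔV.
W = (76.3 kPa)(40.7 − 16.1 L) = (76.3)(24.6) = 1877 J.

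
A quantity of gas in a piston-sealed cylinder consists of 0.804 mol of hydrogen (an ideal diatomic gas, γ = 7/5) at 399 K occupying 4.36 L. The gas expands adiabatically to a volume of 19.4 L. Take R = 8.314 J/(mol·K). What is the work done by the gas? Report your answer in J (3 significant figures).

W ≈ 3000 J

Adiabatic: TV^(γ−1) = const with γ = 7/5.
T₂ = T₁ (V₁/V₂)^(γ−1) = 399 × (4.36/19.4)^0.4 = 399 × 0.5504 = 219.6 K.
W_by = nCᵥ(T₁ − T₂) = (0.804)(20.79)(399 − 219.6) = 2998 J.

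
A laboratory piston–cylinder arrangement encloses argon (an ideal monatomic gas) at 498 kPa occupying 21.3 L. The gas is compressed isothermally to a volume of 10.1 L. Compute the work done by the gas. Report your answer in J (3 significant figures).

W ≈ -7910 J

Isothermal: W = nRT ln(V₂/V₁) = P₁V₁ ln(V₂/V₁).
P₁V₁ = (498 kPa)(21.3 L) = 10607 J.
W = 10607 × ln(10.1/21.3) = 10607 × -0.7462
W_by_gas = -7915 J.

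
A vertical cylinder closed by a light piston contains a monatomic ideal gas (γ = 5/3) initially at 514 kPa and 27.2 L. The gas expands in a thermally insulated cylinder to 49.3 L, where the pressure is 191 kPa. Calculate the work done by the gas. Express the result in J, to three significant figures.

W ≈ 6850 J

Adiabatic: W = (P₁V₁ − P₂V₂)/(γ − 1) with γ = 5/3.
P₁V₁ = 13981 J, P₂V₂ = 9416 J.
W = (13981 − 9416) / 0.6667 = 6847 J.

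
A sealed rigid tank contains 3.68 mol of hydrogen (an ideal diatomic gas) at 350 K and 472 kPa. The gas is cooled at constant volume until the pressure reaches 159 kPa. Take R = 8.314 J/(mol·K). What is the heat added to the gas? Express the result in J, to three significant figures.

Constant volume ⇒ W = 0, so Q = ΔU = nCᵥΔT with Cᵥ = 5R/2 = 20.79 J/(mol·K).
At constant V, T₂/T₁ = P₂/P₁ ⇒ ΔT = T₁(P₂/P₁ − 1) = 350·(159/472 − 1) = -232.1 K.
ΔU = (3.68)(20.79)(-232.1) = -17753 J.

Q ≈ -17800 J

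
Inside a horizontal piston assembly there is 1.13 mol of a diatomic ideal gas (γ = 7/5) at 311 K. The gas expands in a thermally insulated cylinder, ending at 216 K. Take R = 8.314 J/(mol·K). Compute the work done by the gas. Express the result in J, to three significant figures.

Adiabatic ⇒ Q = 0, so W_by = −ΔU = nCᵥ(T₁ − T₂).
Cᵥ = 5R/2 = 20.79 J/(mol·K).
W = (1.13)(20.79)(311 − 216) = 2231 J.

W ≈ 2230 J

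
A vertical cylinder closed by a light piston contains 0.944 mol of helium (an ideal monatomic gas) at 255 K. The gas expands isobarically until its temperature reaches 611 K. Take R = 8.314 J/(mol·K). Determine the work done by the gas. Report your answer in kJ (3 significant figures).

W ≈ 2.79 kJ

Isobaric: W = P ΔV = nR ΔT.
W = (0.944)(8.314)(611 − 255) = 2794 J.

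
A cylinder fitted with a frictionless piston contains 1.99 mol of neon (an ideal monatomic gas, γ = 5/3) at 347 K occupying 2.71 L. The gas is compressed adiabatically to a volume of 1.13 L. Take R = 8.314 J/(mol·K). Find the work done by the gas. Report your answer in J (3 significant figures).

W ≈ -6820 J

Adiabatic: TV^(γ−1) = const with γ = 5/3.
T₂ = T₁ (V₁/V₂)^(γ−1) = 347 × (2.71/1.13)^0.667 = 347 × 1.792 = 621.7 K.
W_by = nCᵥ(T₁ − T₂) = (1.99)(12.47)(347 − 621.7) = -6818 J.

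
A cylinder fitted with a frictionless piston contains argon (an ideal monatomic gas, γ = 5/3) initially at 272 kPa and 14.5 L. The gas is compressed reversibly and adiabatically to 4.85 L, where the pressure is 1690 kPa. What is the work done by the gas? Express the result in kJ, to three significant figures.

W ≈ -6.38 kJ

Adiabatic: W = (P₁V₁ − P₂V₂)/(γ − 1) with γ = 5/3.
P₁V₁ = 3944 J, P₂V₂ = 8196 J.
W = (3944 − 8196) / 0.6667 = -6379 J.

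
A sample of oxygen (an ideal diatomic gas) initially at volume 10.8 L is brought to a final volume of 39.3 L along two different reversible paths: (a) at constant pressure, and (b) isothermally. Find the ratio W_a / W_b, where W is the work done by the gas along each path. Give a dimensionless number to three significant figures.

Path (a) isobaric: W = P₁(V₂ − V₁) → W_a/(P₁V₁) = 2.639.
Path (b) isothermal: W = P₁V₁ ln(V₂/V₁) → W_b/(P₁V₁) = 1.292.
W_a / W_b = 2.639 / 1.292 = 2.043.

W_a / W_b ≈ 2.04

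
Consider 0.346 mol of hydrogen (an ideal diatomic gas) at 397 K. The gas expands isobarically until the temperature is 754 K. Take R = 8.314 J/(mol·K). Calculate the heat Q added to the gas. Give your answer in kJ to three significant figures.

Q ≈ 3.59 kJ

Isobaric: W = nRΔT = (0.346)(8.314)(357) = 1027 J.
ΔU = nCᵥΔT with Cᵥ = 5R/2: ΔU = (0.346)(20.79)(357) = 2567 J.
Q = ΔU + W = 2567 + 1027 = 3594 J.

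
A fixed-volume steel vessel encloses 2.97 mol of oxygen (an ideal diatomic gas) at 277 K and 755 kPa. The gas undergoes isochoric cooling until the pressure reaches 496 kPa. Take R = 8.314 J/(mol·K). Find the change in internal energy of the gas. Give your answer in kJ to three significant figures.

ΔU ≈ -5.87 kJ

Constant volume ⇒ W = 0, so Q = ΔU = nCᵥΔT with Cᵥ = 5R/2 = 20.79 J/(mol·K).
At constant V, T₂/T₁ = P₂/P₁ ⇒ ΔT = T₁(P₂/P₁ − 1) = 277·(496/755 − 1) = -95.02 K.
ΔU = (2.97)(20.79)(-95.02) = -5866 J.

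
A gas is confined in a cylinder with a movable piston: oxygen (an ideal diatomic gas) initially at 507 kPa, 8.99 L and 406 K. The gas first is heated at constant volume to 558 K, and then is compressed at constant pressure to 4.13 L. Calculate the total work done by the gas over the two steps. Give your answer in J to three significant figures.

W_total ≈ -3390 J

Step 1 (isochoric): W = 0 (constant volume).
After step 1: P = 696.8 kPa (V unchanged).
Step 2 (isobaric): W = PΔV = (696.8 kPa)(4.13 − 8.99 L) = -3387 J.
W_total = 0 − 3387 = -3387 J.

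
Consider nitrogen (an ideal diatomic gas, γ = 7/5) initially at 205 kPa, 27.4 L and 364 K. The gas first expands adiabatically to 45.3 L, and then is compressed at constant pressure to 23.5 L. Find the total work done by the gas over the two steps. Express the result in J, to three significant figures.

W_total ≈ 348 J

Step 1 (adiabatic): W = (P₁V₁ − P₂V₂)/(γ−1) = (5617 − 4594)/0.4 = 2558 J.
After step 1: P = 101.4 kPa, V = 45.3 L, T = 297.7 K.
Step 2 (isobaric): W = PΔV = (101.4 kPa)(23.5 − 45.3 L) = -2211 J.
W_total = 2558 − 2211 = 347.5 J.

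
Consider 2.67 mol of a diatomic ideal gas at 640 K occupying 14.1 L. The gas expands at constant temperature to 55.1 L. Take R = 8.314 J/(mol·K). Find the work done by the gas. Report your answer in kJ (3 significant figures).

W ≈ 19.4 kJ

Isothermal: W = nRT ln(V₂/V₁).
W = (2.67)(8.314)(640) × ln(55.1/14.1)
  = 14207 × 1.363
W_by_gas = 19364 J.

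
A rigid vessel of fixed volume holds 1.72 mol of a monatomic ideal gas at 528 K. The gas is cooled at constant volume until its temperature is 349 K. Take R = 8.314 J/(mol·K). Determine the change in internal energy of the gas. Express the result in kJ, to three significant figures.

ΔU ≈ -3.84 kJ

Constant volume ⇒ W = 0, so Q = ΔU = nCᵥΔT with Cᵥ = 3R/2 = 12.47 J/(mol·K).
ΔU = (1.72)(12.47)(349 − 528) = -3840 J.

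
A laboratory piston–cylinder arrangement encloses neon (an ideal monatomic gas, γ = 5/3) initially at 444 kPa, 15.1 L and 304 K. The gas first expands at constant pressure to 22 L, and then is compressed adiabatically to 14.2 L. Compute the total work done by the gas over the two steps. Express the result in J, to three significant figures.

Step 1 (isobaric): W = PΔV = (444 kPa)(22 − 15.1 L) = 3064 J.
After step 1: P = 444 kPa, V = 22 L, T = 442.9 K.
Step 2 (adiabatic): W = (P₁V₁ − P₂V₂)/(γ−1) = (9768 − 13079)/0.667 = -4966 J.
W_total = 3064 − 4966 = -1902 J.

W_total ≈ -1900 J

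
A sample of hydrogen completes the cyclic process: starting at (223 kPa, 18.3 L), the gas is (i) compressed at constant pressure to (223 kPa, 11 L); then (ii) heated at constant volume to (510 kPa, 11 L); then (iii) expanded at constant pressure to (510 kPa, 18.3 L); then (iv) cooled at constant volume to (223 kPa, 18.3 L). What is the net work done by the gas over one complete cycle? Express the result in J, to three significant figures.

Constant-volume legs do no work.
W(i) = (223)(11 − 18.3) = -1628 J; W(iii) = (510)(18.3 − 11) = 3723 J.
W_net = -1628 + 3723 = 2095 J (the clockwise enclosed area).

W_net ≈ 2100 J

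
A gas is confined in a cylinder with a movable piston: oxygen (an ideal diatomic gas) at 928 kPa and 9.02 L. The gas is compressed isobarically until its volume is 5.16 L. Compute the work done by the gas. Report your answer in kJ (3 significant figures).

W ≈ -3.58 kJ

Isobaric: W = P ΔV.
W = (928 kPa)(5.16 − 9.02 L) = (928)(-3.86) = -3582 J.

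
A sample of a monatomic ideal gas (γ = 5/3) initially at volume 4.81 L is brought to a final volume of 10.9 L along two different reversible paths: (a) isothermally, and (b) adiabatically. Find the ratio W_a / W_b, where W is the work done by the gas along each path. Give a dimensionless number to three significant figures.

Path (a) isothermal: W = P₁V₁ ln(V₂/V₁) → W_a/(P₁V₁) = 0.8181.
Path (b) adiabatic: W = P₁V₁(1 − (V₁/V₂)^(γ−1))/(γ−1) → W_b/(P₁V₁) = 0.6306.
W_a / W_b = 0.8181 / 0.6306 = 1.297.

W_a / W_b ≈ 1.30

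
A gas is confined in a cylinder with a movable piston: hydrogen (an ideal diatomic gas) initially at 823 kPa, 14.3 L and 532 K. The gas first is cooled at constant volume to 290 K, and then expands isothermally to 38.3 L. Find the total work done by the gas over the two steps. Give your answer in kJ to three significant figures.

Step 1 (isochoric): W = 0 (constant volume).
After step 1: P = 448.6 kPa (V unchanged).
Step 2 (isothermal): W = P₁V₁ ln(V₂/V₁) = (6415) ln(38.3/14.3) = 6320 J.
W_total = 0 + 6320 = 6320 J.

W_total ≈ 6.32 kJ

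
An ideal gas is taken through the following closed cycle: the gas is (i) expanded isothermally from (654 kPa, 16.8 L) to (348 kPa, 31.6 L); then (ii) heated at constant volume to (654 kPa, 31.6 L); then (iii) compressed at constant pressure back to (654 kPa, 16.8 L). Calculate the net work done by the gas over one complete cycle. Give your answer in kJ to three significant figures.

Leg (i): W = PᵢVᵢ ln(V_f/Vᵢ) = (10987) ln(31.6/16.8) = 6941 J.
Leg (ii): W = 0.
Leg (iii): W = PΔV = (654)(16.8 − 31.6) = -9679 J.
W_net = 6941 − 9679 = -2738 J.

W_net ≈ -2.74 kJ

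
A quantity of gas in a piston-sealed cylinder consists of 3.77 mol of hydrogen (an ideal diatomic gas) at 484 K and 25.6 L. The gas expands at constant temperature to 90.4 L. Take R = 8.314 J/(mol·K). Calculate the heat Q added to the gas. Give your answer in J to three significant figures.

Q ≈ 19100 J

Isothermal ⇒ ΔU = 0, so Q = W = nRT ln(V₂/V₁).
Q = (3.77)(8.314)(484) ln(90.4/25.6) = 15170 × 1.262 = 19140 J.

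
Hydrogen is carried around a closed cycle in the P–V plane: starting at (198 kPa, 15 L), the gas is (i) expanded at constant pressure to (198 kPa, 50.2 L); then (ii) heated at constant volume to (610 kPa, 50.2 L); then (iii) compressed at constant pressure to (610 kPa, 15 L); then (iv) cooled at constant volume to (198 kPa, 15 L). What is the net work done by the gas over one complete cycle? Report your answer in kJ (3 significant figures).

W_net ≈ -14.5 kJ

Constant-volume legs do no work.
W(i) = (198)(50.2 − 15) = 6970 J; W(iii) = (610)(15 − 50.2) = -21472 J.
W_net = 6970 − 21472 = -14502 J (the counter-clockwise enclosed area).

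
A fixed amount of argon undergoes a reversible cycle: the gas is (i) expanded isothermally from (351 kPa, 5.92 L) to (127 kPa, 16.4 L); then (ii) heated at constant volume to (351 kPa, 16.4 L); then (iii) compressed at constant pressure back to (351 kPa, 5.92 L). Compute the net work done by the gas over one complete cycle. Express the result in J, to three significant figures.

Leg (i): W = PᵢVᵢ ln(V_f/Vᵢ) = (2078) ln(16.4/5.92) = 2117 J.
Leg (ii): W = 0.
Leg (iii): W = PΔV = (351)(5.92 − 16.4) = -3678 J.
W_net = 2117 − 3678 = -1561 J.

W_net ≈ -1560 J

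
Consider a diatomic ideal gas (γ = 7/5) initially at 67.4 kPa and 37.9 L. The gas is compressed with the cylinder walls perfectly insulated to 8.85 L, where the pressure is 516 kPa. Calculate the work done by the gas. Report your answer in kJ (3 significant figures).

W ≈ -5.03 kJ

Adiabatic: W = (P₁V₁ − P₂V₂)/(γ − 1) with γ = 7/5.
P₁V₁ = 2554 J, P₂V₂ = 4567 J.
W = (2554 − 4567) / 0.4 = -5030 J.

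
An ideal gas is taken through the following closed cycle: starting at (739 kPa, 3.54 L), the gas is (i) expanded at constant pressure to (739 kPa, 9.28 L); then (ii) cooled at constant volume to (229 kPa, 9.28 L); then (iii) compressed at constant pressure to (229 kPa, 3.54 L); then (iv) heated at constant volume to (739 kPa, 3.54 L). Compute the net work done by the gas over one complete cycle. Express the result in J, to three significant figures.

W_net ≈ 2930 J

Constant-volume legs do no work.
W(i) = (739)(9.28 − 3.54) = 4242 J; W(iii) = (229)(3.54 − 9.28) = -1314 J.
W_net = 4242 − 1314 = 2927 J (the clockwise enclosed area).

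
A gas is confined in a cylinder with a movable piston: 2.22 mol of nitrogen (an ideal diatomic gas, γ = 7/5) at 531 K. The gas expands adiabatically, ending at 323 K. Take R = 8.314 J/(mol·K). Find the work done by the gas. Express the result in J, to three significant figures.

Adiabatic ⇒ Q = 0, so W_by = −ΔU = nCᵥ(T₁ − T₂).
Cᵥ = 5R/2 = 20.79 J/(mol·K).
W = (2.22)(20.79)(531 − 323) = 9598 J.

W ≈ 9600 J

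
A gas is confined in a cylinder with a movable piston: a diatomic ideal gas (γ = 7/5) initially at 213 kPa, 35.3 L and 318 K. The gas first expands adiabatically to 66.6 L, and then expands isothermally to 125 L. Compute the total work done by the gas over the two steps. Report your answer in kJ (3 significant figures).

Step 1 (adiabatic): W = (P₁V₁ − P₂V₂)/(γ−1) = (7519 − 5833)/0.4 = 4215 J.
After step 1: P = 87.58 kPa, V = 66.6 L, T = 246.7 K.
Step 2 (isothermal): W = P₁V₁ ln(V₂/V₁) = (5833) ln(125/66.6) = 3672 J.
W_total = 4215 + 3672 = 7888 J.

W_total ≈ 7.89 kJ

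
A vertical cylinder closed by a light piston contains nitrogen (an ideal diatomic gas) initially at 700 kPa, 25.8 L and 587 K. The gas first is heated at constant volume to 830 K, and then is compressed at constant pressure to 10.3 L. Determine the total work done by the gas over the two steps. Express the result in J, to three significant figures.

Step 1 (isochoric): W = 0 (constant volume).
After step 1: P = 989.8 kPa (V unchanged).
Step 2 (isobaric): W = PΔV = (989.8 kPa)(10.3 − 25.8 L) = -15342 J.
W_total = 0 − 15342 = -15342 J.

W_total ≈ -15300 J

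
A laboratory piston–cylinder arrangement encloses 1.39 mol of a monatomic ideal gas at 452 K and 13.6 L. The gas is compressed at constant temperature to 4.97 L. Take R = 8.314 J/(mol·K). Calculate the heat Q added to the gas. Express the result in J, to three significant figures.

Q ≈ -5260 J

Isothermal ⇒ ΔU = 0, so Q = W = nRT ln(V₂/V₁).
Q = (1.39)(8.314)(452) ln(4.97/13.6) = 5224 × -1.007 = -5258 J.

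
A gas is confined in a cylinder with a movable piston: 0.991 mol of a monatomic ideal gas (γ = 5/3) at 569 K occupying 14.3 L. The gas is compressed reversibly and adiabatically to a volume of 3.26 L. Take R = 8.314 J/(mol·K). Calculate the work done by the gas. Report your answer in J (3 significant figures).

W ≈ -11800 J

Adiabatic: TV^(γ−1) = const with γ = 5/3.
T₂ = T₁ (V₁/V₂)^(γ−1) = 569 × (14.3/3.26)^0.667 = 569 × 2.68 = 1525 K.
W_by = nCᵥ(T₁ − T₂) = (0.991)(12.47)(569 − 1525) = -11812 J.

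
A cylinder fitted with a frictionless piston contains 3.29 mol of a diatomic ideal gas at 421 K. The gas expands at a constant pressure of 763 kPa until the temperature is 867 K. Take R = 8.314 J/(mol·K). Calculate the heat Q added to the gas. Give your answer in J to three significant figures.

Q ≈ 42700 J

Isobaric: W = nRΔT = (3.29)(8.314)(446) = 12199 J.
ΔU = nCᵥΔT with Cᵥ = 5R/2: ΔU = (3.29)(20.79)(446) = 30499 J.
Q = ΔU + W = 30499 + 12199 = 42698 J.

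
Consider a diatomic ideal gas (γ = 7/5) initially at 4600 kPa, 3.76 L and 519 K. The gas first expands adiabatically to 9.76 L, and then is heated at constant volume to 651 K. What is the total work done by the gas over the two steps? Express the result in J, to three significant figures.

W_total ≈ 13700 J

Step 1 (adiabatic): W = (P₁V₁ − P₂V₂)/(γ−1) = (17296 − 11810)/0.4 = 13716 J.
Step 2 (isochoric): W = 0 (constant volume).
W_total = 13716 + 0 = 13716 J.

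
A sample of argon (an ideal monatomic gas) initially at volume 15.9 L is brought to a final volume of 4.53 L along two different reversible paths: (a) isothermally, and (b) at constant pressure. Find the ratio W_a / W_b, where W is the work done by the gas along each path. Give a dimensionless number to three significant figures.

W_a / W_b ≈ 1.76

Path (a) isothermal: W = P₁V₁ ln(V₂/V₁) → W_a/(P₁V₁) = -1.256.
Path (b) isobaric: W = P₁(V₂ − V₁) → W_b/(P₁V₁) = -0.7151.
W_a / W_b = -1.256 / -0.7151 = 1.756.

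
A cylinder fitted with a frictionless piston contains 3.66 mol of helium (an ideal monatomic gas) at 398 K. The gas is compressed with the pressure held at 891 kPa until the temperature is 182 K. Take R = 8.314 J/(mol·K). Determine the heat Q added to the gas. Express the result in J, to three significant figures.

Q ≈ -16400 J

Isobaric: W = nRΔT = (3.66)(8.314)(-216) = -6573 J.
ΔU = nCᵥΔT with Cᵥ = 3R/2: ΔU = (3.66)(12.47)(-216) = -9859 J.
Q = ΔU + W = -9859 − 6573 = -16432 J.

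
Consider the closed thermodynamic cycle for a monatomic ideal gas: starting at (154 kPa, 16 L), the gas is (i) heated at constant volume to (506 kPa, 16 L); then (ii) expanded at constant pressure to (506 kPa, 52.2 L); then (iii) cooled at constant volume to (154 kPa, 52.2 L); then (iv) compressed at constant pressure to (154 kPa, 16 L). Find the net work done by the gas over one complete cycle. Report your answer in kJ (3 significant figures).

Constant-volume legs do no work.
W(ii) = (506)(52.2 − 16) = 18317 J; W(iv) = (154)(16 − 52.2) = -5575 J.
W_net = 18317 − 5575 = 12742 J (the clockwise enclosed area).

W_net ≈ 12.7 kJ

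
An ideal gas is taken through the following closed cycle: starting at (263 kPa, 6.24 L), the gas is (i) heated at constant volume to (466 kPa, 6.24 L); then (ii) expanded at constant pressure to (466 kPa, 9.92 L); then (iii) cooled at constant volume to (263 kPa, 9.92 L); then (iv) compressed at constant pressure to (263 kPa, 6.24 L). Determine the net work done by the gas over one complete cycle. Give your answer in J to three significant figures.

Constant-volume legs do no work.
W(ii) = (466)(9.92 − 6.24) = 1715 J; W(iv) = (263)(6.24 − 9.92) = -967.8 J.
W_net = 1715 − 967.8 = 747 J (the clockwise enclosed area).

W_net ≈ 747 J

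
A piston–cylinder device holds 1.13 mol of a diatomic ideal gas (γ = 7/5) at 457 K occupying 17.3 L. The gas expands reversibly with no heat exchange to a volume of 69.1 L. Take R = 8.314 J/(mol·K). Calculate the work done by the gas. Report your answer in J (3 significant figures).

W ≈ 4570 J

Adiabatic: TV^(γ−1) = const with γ = 7/5.
T₂ = T₁ (V₁/V₂)^(γ−1) = 457 × (17.3/69.1)^0.4 = 457 × 0.5747 = 262.6 K.
W_by = nCᵥ(T₁ − T₂) = (1.13)(20.79)(457 − 262.6) = 4565 J.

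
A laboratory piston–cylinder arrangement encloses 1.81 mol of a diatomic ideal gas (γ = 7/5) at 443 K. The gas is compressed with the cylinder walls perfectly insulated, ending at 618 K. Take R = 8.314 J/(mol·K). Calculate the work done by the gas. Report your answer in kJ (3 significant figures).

W ≈ -6.58 kJ

Adiabatic ⇒ Q = 0, so W_by = −ΔU = nCᵥ(T₁ − T₂).
Cᵥ = 5R/2 = 20.79 J/(mol·K).
W = (1.81)(20.79)(443 − 618) = -6584 J.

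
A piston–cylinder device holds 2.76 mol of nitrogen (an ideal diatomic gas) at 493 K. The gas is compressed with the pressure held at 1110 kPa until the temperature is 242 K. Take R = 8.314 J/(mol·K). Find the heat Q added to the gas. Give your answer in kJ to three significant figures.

Isobaric: W = nRΔT = (2.76)(8.314)(-251) = -5760 J.
ΔU = nCᵥΔT with Cᵥ = 5R/2: ΔU = (2.76)(20.79)(-251) = -14399 J.
Q = ΔU + W = -14399 − 5760 = -20159 J.

Q ≈ -20.2 kJ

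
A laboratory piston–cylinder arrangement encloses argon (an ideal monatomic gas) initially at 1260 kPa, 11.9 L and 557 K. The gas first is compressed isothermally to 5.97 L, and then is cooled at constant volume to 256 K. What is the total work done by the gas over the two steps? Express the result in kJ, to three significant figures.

W_total ≈ -10.3 kJ

Step 1 (isothermal): W = P₁V₁ ln(V₂/V₁) = (14994) ln(5.97/11.9) = -10343 J.
Step 2 (isochoric): W = 0 (constant volume).
W_total = -10343 + 0 = -10343 J.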